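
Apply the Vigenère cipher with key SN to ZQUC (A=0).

RDMP

Repeat the key across the message: SNSN
Z(25)+S(18): 43≡17 → R
Q(16)+N(13): 29≡3 → D
U(20)+S(18): 38≡12 → M
C(2)+N(13): 15 → P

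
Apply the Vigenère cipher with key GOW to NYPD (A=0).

Repeat the key across the message: GOWG
N(13)+G(6): 19 → T
Y(24)+O(14): 38≡12 → M
P(15)+W(22): 37≡11 → L
D(3)+G(6): 9 → J

TMLJ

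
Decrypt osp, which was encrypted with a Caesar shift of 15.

zda

o(14): 14−15=-1≡25 → z
s(18): 18−15=3 → d
p(15): 15−15=0 → a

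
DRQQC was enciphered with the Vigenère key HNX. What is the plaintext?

Repeat the key across the ciphertext: HNXHN
D(3)−H(7): -4≡22 → W
R(17)−N(13): 4 → E
Q(16)−X(23): -7≡19 → T
Q(16)−H(7): 9 → J
C(2)−N(13): -11≡15 → P

WETJP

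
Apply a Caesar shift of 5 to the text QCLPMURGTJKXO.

Q(16): 16+5=21 → V
C(2): 2+5=7 → H
L(11): 11+5=16 → Q
P(15): 15+5=20 → U
M(12): 12+5=17 → R
U(20): 20+5=25 → Z
R(17): 17+5=22 → W
G(6): 6+5=11 → L
T(19): 19+5=24 → Y
J(9): 9+5=14 → O
K(10): 10+5=15 → P
X(23): 23+5=28≡2 → C
O(14): 14+5=19 → T

VHQURZWLYOPCT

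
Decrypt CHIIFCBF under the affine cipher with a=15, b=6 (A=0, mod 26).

The inverse of 15 mod 26 is 7, since 15·7=105≡1. Apply D(y)=7·(y−6) mod 26:
C(2): 7·(2−6)=-28≡24 → Y
H(7): 7·(7−6)=7 → H
I(8): 7·(8−6)=14 → O
I(8): 7·(8−6)=14 → O
F(5): 7·(5−6)=-7≡19 → T
C(2): 7·(2−6)=-28≡24 → Y
B(1): 7·(1−6)=-35≡17 → R
F(5): 7·(5−6)=-7≡19 → T

YHOOTYRT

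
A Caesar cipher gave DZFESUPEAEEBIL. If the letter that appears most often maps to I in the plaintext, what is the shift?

The most frequent ciphertext letter is E (appears 4 times).
E is position 4; I is position 8.
Shift = -4≡22.

22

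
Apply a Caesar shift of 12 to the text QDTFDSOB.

CPFRPEAN

Q(16): 16+12=28≡2 → C
D(3): 3+12=15 → P
T(19): 19+12=31≡5 → F
F(5): 5+12=17 → R
D(3): 3+12=15 → P
S(18): 18+12=30≡4 → E
O(14): 14+12=26≡0 → A
B(1): 1+12=13 → N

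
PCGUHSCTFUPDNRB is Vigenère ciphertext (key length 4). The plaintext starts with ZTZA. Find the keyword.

QJHU

Subtract each crib letter from the matching ciphertext letter (mod 26):
P(15)−Z(25)=-10≡16 → Q
C(2)−T(19)=-17≡9 → J
G(6)−Z(25)=-19≡7 → H
U(20)−A(0)=20 → U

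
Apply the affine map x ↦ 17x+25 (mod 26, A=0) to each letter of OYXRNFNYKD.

DRACMGMRNY

O(14): 17·14+25=263≡3 → D
Y(24): 17·24+25=433≡17 → R
X(23): 17·23+25=416≡0 → A
R(17): 17·17+25=314≡2 → C
N(13): 17·13+25=246≡12 → M
F(5): 17·5+25=110≡6 → G
N(13): 17·13+25=246≡12 → M
Y(24): 17·24+25=433≡17 → R
K(10): 17·10+25=195≡13 → N
D(3): 17·3+25=76≡24 → Y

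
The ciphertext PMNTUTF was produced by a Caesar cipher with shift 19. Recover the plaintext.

WTUABAM

P(15): 15−19=-4≡22 → W
M(12): 12−19=-7≡19 → T
N(13): 13−19=-6≡20 → U
T(19): 19−19=0 → A
U(20): 20−19=1 → B
T(19): 19−19=0 → A
F(5): 5−19=-14≡12 → M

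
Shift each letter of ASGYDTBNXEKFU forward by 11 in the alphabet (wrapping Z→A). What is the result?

LDRJOEMYIPVQF

A(0): 0+11=11 → L
S(18): 18+11=29≡3 → D
G(6): 6+11=17 → R
Y(24): 24+11=35≡9 → J
D(3): 3+11=14 → O
T(19): 19+11=30≡4 → E
B(1): 1+11=12 → M
N(13): 13+11=24 → Y
X(23): 23+11=34≡8 → I
E(4): 4+11=15 → P
K(10): 10+11=21 → V
F(5): 5+11=16 → Q
U(20): 20+11=31≡5 → F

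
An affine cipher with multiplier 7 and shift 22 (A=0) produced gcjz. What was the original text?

The inverse of 7 mod 26 is 15, since 7·15=105≡1. Apply D(y)=15·(y−22) mod 26:
g(6): 15·(6−22)=-240≡20 → u
c(2): 15·(2−22)=-300≡12 → m
j(9): 15·(9−22)=-195≡13 → n
z(25): 15·(25−22)=45≡19 → t

umnt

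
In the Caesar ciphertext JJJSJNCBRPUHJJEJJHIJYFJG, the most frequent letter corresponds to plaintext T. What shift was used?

16

The most frequent ciphertext letter is J (appears 10 times).
J is position 9; T is position 19.
Shift = -10≡16.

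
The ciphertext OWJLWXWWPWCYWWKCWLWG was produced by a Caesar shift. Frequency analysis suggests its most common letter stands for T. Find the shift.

The most frequent ciphertext letter is W (appears 9 times).
W is position 22; T is position 19.
Shift = 3.

3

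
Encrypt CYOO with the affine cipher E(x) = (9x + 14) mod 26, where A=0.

C(2): 9·2+14=32≡6 → G
Y(24): 9·24+14=230≡22 → W
O(14): 9·14+14=140≡10 → K
O(14): 9·14+14=140≡10 → K

GWKK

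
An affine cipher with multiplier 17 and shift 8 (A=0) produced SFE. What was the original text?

WJM

The inverse of 17 mod 26 is 23, since 17·23=391≡1. Apply D(y)=23·(y−8) mod 26:
S(18): 23·(18−8)=230≡22 → W
F(5): 23·(5−8)=-69≡9 → J
E(4): 23·(4−8)=-92≡12 → M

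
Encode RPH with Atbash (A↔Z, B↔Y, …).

R(17) → I(8)
P(15) → K(10)
H(7) → S(18)

IKS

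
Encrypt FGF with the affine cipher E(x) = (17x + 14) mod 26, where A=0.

F(5): 17·5+14=99≡21 → V
G(6): 17·6+14=116≡12 → M
F(5): 17·5+14=99≡21 → V

VMV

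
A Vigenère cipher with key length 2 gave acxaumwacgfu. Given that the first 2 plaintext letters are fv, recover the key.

vh

Subtract each crib letter from the matching ciphertext letter (mod 26):
a(0)−f(5)=-5≡21 → v
c(2)−v(21)=-19≡7 → h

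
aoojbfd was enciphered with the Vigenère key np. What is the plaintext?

Repeat the key across the ciphertext: npnpnpn
a(0)−n(13): -13≡13 → n
o(14)−p(15): -1≡25 → z
o(14)−n(13): 1 → b
j(9)−p(15): -6≡20 → u
b(1)−n(13): -12≡14 → o
f(5)−p(15): -10≡16 → q
d(3)−n(13): -10≡16 → q

nzbuoqq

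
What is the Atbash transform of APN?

A(0) → Z(25)
P(15) → K(10)
N(13) → M(12)

ZKM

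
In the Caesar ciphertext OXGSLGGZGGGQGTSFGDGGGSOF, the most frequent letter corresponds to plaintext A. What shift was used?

The most frequent ciphertext letter is G (appears 11 times).
G is position 6; A is position 0.
Shift = 6.

6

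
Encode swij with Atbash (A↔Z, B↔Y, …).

hdrq

s(18) → h(7)
w(22) → d(3)
i(8) → r(17)
j(9) → q(16)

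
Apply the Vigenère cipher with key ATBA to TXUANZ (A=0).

Repeat the key across the message: ATBAAT
T(19)+A(0): 19 → T
X(23)+T(19): 42≡16 → Q
U(20)+B(1): 21 → V
A(0)+A(0): 0 → A
N(13)+A(0): 13 → N
Z(25)+T(19): 44≡18 → S

TQVANS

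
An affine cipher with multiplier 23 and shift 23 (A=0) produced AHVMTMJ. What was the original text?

ZOSVKVW

The inverse of 23 mod 26 is 17, since 23·17=391≡1. Apply D(y)=17·(y−23) mod 26:
A(0): 17·(0−23)=-391≡25 → Z
H(7): 17·(7−23)=-272≡14 → O
V(21): 17·(21−23)=-34≡18 → S
M(12): 17·(12−23)=-187≡21 → V
T(19): 17·(19−23)=-68≡10 → K
M(12): 17·(12−23)=-187≡21 → V
J(9): 17·(9−23)=-238≡22 → W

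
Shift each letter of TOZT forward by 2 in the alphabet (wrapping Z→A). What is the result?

T(19): 19+2=21 → V
O(14): 14+2=16 → Q
Z(25): 25+2=27≡1 → B
T(19): 19+2=21 → V

VQBV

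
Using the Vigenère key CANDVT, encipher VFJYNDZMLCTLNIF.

Repeat the key across the message: CANDVTCANDVTCAN
V(21)+C(2): 23 → X
F(5)+A(0): 5 → F
J(9)+N(13): 22 → W
Y(24)+D(3): 27≡1 → B
N(13)+V(21): 34≡8 → I
D(3)+T(19): 22 → W
Z(25)+C(2): 27≡1 → B
M(12)+A(0): 12 → M
L(11)+N(13): 24 → Y
C(2)+D(3): 5 → F
T(19)+V(21): 40≡14 → O
L(11)+T(19): 30≡4 → E
N(13)+C(2): 15 → P
I(8)+A(0): 8 → I
F(5)+N(13): 18 → S

XFWBIWBMYFOEPIS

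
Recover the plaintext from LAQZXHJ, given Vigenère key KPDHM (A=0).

Repeat the key across the ciphertext: KPDHMKP
L(11)−K(10): 1 → B
A(0)−P(15): -15≡11 → L
Q(16)−D(3): 13 → N
Z(25)−H(7): 18 → S
X(23)−M(12): 11 → L
H(7)−K(10): -3≡23 → X
J(9)−P(15): -6≡20 → U

BLNSLXU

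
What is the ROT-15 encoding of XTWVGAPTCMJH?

MILKVPEIRBYW

X(23): 23+15=38≡12 → M
T(19): 19+15=34≡8 → I
W(22): 22+15=37≡11 → L
V(21): 21+15=36≡10 → K
G(6): 6+15=21 → V
A(0): 0+15=15 → P
P(15): 15+15=30≡4 → E
T(19): 19+15=34≡8 → I
C(2): 2+15=17 → R
M(12): 12+15=27≡1 → B
J(9): 9+15=24 → Y
H(7): 7+15=22 → W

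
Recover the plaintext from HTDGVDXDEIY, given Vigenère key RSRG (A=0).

Repeat the key across the ciphertext: RSRGRSRGRSR
H(7)−R(17): -10≡16 → Q
T(19)−S(18): 1 → B
D(3)−R(17): -14≡12 → M
G(6)−G(6): 0 → A
V(21)−R(17): 4 → E
D(3)−S(18): -15≡11 → L
X(23)−R(17): 6 → G
D(3)−G(6): -3≡23 → X
E(4)−R(17): -13≡13 → N
I(8)−S(18): -10≡16 → Q
Y(24)−R(17): 7 → H

QBMAELGXNQH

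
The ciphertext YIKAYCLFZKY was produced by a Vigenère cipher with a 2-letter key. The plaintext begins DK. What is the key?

VY

Subtract each crib letter from the matching ciphertext letter (mod 26):
Y(24)−D(3)=21 → V
I(8)−K(10)=-2≡24 → Y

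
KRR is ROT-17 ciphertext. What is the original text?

TAA

K(10): 10−17=-7≡19 → T
R(17): 17−17=0 → A
R(17): 17−17=0 → A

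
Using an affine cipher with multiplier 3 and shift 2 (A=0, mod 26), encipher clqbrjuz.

ijyfbdkz

c(2): 3·2+2=8 → i
l(11): 3·11+2=35≡9 → j
q(16): 3·16+2=50≡24 → y
b(1): 3·1+2=5 → f
r(17): 3·17+2=53≡1 → b
j(9): 3·9+2=29≡3 → d
u(20): 3·20+2=62≡10 → k
z(25): 3·25+2=77≡25 → z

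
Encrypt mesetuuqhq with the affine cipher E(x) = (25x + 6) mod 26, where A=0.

ucocnmmqzq

m(12): 25·12+6=306≡20 → u
e(4): 25·4+6=106≡2 → c
s(18): 25·18+6=456≡14 → o
e(4): 25·4+6=106≡2 → c
t(19): 25·19+6=481≡13 → n
u(20): 25·20+6=506≡12 → m
u(20): 25·20+6=506≡12 → m
q(16): 25·16+6=406≡16 → q
h(7): 25·7+6=181≡25 → z
q(16): 25·16+6=406≡16 → q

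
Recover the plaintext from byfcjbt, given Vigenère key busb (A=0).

Repeat the key across the ciphertext: busbbus
b(1)−b(1): 0 → a
y(24)−u(20): 4 → e
f(5)−s(18): -13≡13 → n
c(2)−b(1): 1 → b
j(9)−b(1): 8 → i
b(1)−u(20): -19≡7 → h
t(19)−s(18): 1 → b

aenbihb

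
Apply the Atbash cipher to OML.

O(14) → L(11)
M(12) → N(13)
L(11) → O(14)

LNO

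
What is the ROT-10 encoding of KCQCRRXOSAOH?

UMAMBBHYCKYR

K(10): 10+10=20 → U
C(2): 2+10=12 → M
Q(16): 16+10=26≡0 → A
C(2): 2+10=12 → M
R(17): 17+10=27≡1 → B
R(17): 17+10=27≡1 → B
X(23): 23+10=33≡7 → H
O(14): 14+10=24 → Y
S(18): 18+10=28≡2 → C
A(0): 0+10=10 → K
O(14): 14+10=24 → Y
H(7): 7+10=17 → R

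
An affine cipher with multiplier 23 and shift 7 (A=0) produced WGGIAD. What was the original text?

The inverse of 23 mod 26 is 17, since 23·17=391≡1. Apply D(y)=17·(y−7) mod 26:
W(22): 17·(22−7)=255≡21 → V
G(6): 17·(6−7)=-17≡9 → J
G(6): 17·(6−7)=-17≡9 → J
I(8): 17·(8−7)=17 → R
A(0): 17·(0−7)=-119≡11 → L
D(3): 17·(3−7)=-68≡10 → K

VJJRLK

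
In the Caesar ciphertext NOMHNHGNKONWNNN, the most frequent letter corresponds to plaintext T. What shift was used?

The most frequent ciphertext letter is N (appears 7 times).
N is position 13; T is position 19.
Shift = -6≡20.

20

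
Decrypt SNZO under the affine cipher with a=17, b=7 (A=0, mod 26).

TIYF

The inverse of 17 mod 26 is 23, since 17·23=391≡1. Apply D(y)=23·(y−7) mod 26:
S(18): 23·(18−7)=253≡19 → T
N(13): 23·(13−7)=138≡8 → I
Z(25): 23·(25−7)=414≡24 → Y
O(14): 23·(14−7)=161≡5 → F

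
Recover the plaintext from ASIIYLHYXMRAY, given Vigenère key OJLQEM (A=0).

Repeat the key across the ciphertext: OJLQEMOJLQEMO
A(0)−O(14): -14≡12 → M
S(18)−J(9): 9 → J
I(8)−L(11): -3≡23 → X
I(8)−Q(16): -8≡18 → S
Y(24)−E(4): 20 → U
L(11)−M(12): -1≡25 → Z
H(7)−O(14): -7≡19 → T
Y(24)−J(9): 15 → P
X(23)−L(11): 12 → M
M(12)−Q(16): -4≡22 → W
R(17)−E(4): 13 → N
A(0)−M(12): -12≡14 → O
Y(24)−O(14): 10 → K

MJXSUZTPMWNOK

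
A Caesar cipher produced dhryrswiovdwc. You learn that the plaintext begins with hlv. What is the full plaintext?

From the crib: d(3)−h(7)=-4≡22, so the shift is 22.
Subtract 22 from each ciphertext letter:
d(3): 3−22=-19≡7 → h
h(7): 7−22=-15≡11 → l
r(17): 17−22=-5≡21 → v
y(24): 24−22=2 → c
r(17): 17−22=-5≡21 → v
s(18): 18−22=-4≡22 → w
w(22): 22−22=0 → a
i(8): 8−22=-14≡12 → m
o(14): 14−22=-8≡18 → s
v(21): 21−22=-1≡25 → z
d(3): 3−22=-19≡7 → h
w(22): 22−22=0 → a
c(2): 2−22=-20≡6 → g

hlvcvwamszhag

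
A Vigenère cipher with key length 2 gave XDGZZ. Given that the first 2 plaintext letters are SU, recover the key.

FJ

Subtract each crib letter from the matching ciphertext letter (mod 26):
X(23)−S(18)=5 → F
D(3)−U(20)=-17≡9 → J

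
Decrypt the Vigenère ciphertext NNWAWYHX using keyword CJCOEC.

LEUMSWFO

Repeat the key across the ciphertext: CJCOECCJ
N(13)−C(2): 11 → L
N(13)−J(9): 4 → E
W(22)−C(2): 20 → U
A(0)−O(14): -14≡12 → M
W(22)−E(4): 18 → S
Y(24)−C(2): 22 → W
H(7)−C(2): 5 → F
X(23)−J(9): 14 → O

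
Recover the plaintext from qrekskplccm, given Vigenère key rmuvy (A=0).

zfkputdrhev

Repeat the key across the ciphertext: rmuvyrmuvyr
q(16)−r(17): -1≡25 → z
r(17)−m(12): 5 → f
e(4)−u(20): -16≡10 → k
k(10)−v(21): -11≡15 → p
s(18)−y(24): -6≡20 → u
k(10)−r(17): -7≡19 → t
p(15)−m(12): 3 → d
l(11)−u(20): -9≡17 → r
c(2)−v(21): -19≡7 → h
c(2)−y(24): -22≡4 → e
m(12)−r(17): -5≡21 → v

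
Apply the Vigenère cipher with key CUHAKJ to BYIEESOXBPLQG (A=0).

Repeat the key across the message: CUHAKJCUHAKJC
B(1)+C(2): 3 → D
Y(24)+U(20): 44≡18 → S
I(8)+H(7): 15 → P
E(4)+A(0): 4 → E
E(4)+K(10): 14 → O
S(18)+J(9): 27≡1 → B
O(14)+C(2): 16 → Q
X(23)+U(20): 43≡17 → R
B(1)+H(7): 8 → I
P(15)+A(0): 15 → P
L(11)+K(10): 21 → V
Q(16)+J(9): 25 → Z
G(6)+C(2): 8 → I

DSPEOBQRIPVZI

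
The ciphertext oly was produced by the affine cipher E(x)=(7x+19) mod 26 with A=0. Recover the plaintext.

The inverse of 7 mod 26 is 15, since 7·15=105≡1. Apply D(y)=15·(y−19) mod 26:
o(14): 15·(14−19)=-75≡3 → d
l(11): 15·(11−19)=-120≡10 → k
y(24): 15·(24−19)=75≡23 → x

dkx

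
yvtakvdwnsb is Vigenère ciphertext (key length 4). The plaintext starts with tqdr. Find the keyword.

Subtract each crib letter from the matching ciphertext letter (mod 26):
y(24)−t(19)=5 → f
v(21)−q(16)=5 → f
t(19)−d(3)=16 → q
a(0)−r(17)=-17≡9 → j

ffqj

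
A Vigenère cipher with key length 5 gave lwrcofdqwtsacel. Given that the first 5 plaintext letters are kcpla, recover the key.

bucro

Subtract each crib letter from the matching ciphertext letter (mod 26):
l(11)−k(10)=1 → b
w(22)−c(2)=20 → u
r(17)−p(15)=2 → c
c(2)−l(11)=-9≡17 → r
o(14)−a(0)=14 → o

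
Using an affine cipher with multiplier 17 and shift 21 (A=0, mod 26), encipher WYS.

FNP

W(22): 17·22+21=395≡5 → F
Y(24): 17·24+21=429≡13 → N
S(18): 17·18+21=327≡15 → P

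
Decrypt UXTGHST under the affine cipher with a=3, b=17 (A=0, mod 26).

BCSFOJS

The inverse of 3 mod 26 is 9, since 3·9=27≡1. Apply D(y)=9·(y−17) mod 26:
U(20): 9·(20−17)=27≡1 → B
X(23): 9·(23−17)=54≡2 → C
T(19): 9·(19−17)=18 → S
G(6): 9·(6−17)=-99≡5 → F
H(7): 9·(7−17)=-90≡14 → O
S(18): 9·(18−17)=9 → J
T(19): 9·(19−17)=18 → S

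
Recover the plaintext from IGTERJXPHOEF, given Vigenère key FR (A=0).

DPONMSSYCXZO

Repeat the key across the ciphertext: FRFRFRFRFRFR
I(8)−F(5): 3 → D
G(6)−R(17): -11≡15 → P
T(19)−F(5): 14 → O
E(4)−R(17): -13≡13 → N
R(17)−F(5): 12 → M
J(9)−R(17): -8≡18 → S
X(23)−F(5): 18 → S
P(15)−R(17): -2≡24 → Y
H(7)−F(5): 2 → C
O(14)−R(17): -3≡23 → X
E(4)−F(5): -1≡25 → Z
F(5)−R(17): -12≡14 → O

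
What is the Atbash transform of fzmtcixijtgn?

f(5) → u(20)
z(25) → a(0)
m(12) → n(13)
t(19) → g(6)
c(2) → x(23)
i(8) → r(17)
x(23) → c(2)
i(8) → r(17)
j(9) → q(16)
t(19) → g(6)
g(6) → t(19)
n(13) → m(12)

uangxrcrqgtm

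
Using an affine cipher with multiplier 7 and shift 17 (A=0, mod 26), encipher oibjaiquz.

lvycrvzbk

o(14): 7·14+17=115≡11 → l
i(8): 7·8+17=73≡21 → v
b(1): 7·1+17=24 → y
j(9): 7·9+17=80≡2 → c
a(0): 7·0+17=17 → r
i(8): 7·8+17=73≡21 → v
q(16): 7·16+17=129≡25 → z
u(20): 7·20+17=157≡1 → b
z(25): 7·25+17=192≡10 → k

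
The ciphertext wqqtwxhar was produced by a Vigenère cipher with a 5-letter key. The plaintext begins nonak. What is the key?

jcdtm

Subtract each crib letter from the matching ciphertext letter (mod 26):
w(22)−n(13)=9 → j
q(16)−o(14)=2 → c
q(16)−n(13)=3 → d
t(19)−a(0)=19 → t
w(22)−k(10)=12 → m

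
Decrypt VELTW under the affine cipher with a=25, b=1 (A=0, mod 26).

The inverse of 25 mod 26 is 25, since 25·25=625≡1. Apply D(y)=25·(y−1) mod 26:
V(21): 25·(21−1)=500≡6 → G
E(4): 25·(4−1)=75≡23 → X
L(11): 25·(11−1)=250≡16 → Q
T(19): 25·(19−1)=450≡8 → I
W(22): 25·(22−1)=525≡5 → F

GXQIF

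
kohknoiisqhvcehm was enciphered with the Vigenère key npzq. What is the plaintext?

Repeat the key across the ciphertext: npzqnpzqnpzqnpzq
k(10)−n(13): -3≡23 → x
o(14)−p(15): -1≡25 → z
h(7)−z(25): -18≡8 → i
k(10)−q(16): -6≡20 → u
n(13)−n(13): 0 → a
o(14)−p(15): -1≡25 → z
i(8)−z(25): -17≡9 → j
i(8)−q(16): -8≡18 → s
s(18)−n(13): 5 → f
q(16)−p(15): 1 → b
h(7)−z(25): -18≡8 → i
v(21)−q(16): 5 → f
c(2)−n(13): -11≡15 → p
e(4)−p(15): -11≡15 → p
h(7)−z(25): -18≡8 → i
m(12)−q(16): -4≡22 → w

xziuazjsfbifppiw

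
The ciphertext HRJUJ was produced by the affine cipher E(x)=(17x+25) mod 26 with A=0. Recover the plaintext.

The inverse of 17 mod 26 is 23, since 17·23=391≡1. Apply D(y)=23·(y−25) mod 26:
H(7): 23·(7−25)=-414≡2 → C
R(17): 23·(17−25)=-184≡24 → Y
J(9): 23·(9−25)=-368≡22 → W
U(20): 23·(20−25)=-115≡15 → P
J(9): 23·(9−25)=-368≡22 → W

CYWPW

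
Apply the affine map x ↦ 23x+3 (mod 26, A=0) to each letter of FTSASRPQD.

F(5): 23·5+3=118≡14 → O
T(19): 23·19+3=440≡24 → Y
S(18): 23·18+3=417≡1 → B
A(0): 23·0+3=3 → D
S(18): 23·18+3=417≡1 → B
R(17): 23·17+3=394≡4 → E
P(15): 23·15+3=348≡10 → K
Q(16): 23·16+3=371≡7 → H
D(3): 23·3+3=72≡20 → U

OYBDBEKHU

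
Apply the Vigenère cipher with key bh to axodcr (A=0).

Repeat the key across the message: bhbhbh
a(0)+b(1): 1 → b
x(23)+h(7): 30≡4 → e
o(14)+b(1): 15 → p
d(3)+h(7): 10 → k
c(2)+b(1): 3 → d
r(17)+h(7): 24 → y

bepkdy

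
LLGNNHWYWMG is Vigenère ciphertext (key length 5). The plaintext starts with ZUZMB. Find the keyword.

MRHBM

Subtract each crib letter from the matching ciphertext letter (mod 26):
L(11)−Z(25)=-14≡12 → M
L(11)−U(20)=-9≡17 → R
G(6)−Z(25)=-19≡7 → H
N(13)−M(12)=1 → B
N(13)−B(1)=12 → M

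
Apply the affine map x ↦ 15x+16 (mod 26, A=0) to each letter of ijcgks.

i(8): 15·8+16=136≡6 → g
j(9): 15·9+16=151≡21 → v
c(2): 15·2+16=46≡20 → u
g(6): 15·6+16=106≡2 → c
k(10): 15·10+16=166≡10 → k
s(18): 15·18+16=286≡0 → a

gvucka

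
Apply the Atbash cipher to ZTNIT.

Z(25) → A(0)
T(19) → G(6)
N(13) → M(12)
I(8) → R(17)
T(19) → G(6)

AGMRG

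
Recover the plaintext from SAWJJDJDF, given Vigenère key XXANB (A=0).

Repeat the key across the ciphertext: XXANBXXAN
S(18)−X(23): -5≡21 → V
A(0)−X(23): -23≡3 → D
W(22)−A(0): 22 → W
J(9)−N(13): -4≡22 → W
J(9)−B(1): 8 → I
D(3)−X(23): -20≡6 → G
J(9)−X(23): -14≡12 → M
D(3)−A(0): 3 → D
F(5)−N(13): -8≡18 → S

VDWWIGMDS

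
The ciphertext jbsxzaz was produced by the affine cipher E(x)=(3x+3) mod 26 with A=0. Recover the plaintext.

The inverse of 3 mod 26 is 9, since 3·9=27≡1. Apply D(y)=9·(y−3) mod 26:
j(9): 9·(9−3)=54≡2 → c
b(1): 9·(1−3)=-18≡8 → i
s(18): 9·(18−3)=135≡5 → f
x(23): 9·(23−3)=180≡24 → y
z(25): 9·(25−3)=198≡16 → q
a(0): 9·(0−3)=-27≡25 → z
z(25): 9·(25−3)=198≡16 → q

cifyqzq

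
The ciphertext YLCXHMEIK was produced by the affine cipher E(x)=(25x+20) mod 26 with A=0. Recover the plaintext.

The inverse of 25 mod 26 is 25, since 25·25=625≡1. Apply D(y)=25·(y−20) mod 26:
Y(24): 25·(24−20)=100≡22 → W
L(11): 25·(11−20)=-225≡9 → J
C(2): 25·(2−20)=-450≡18 → S
X(23): 25·(23−20)=75≡23 → X
H(7): 25·(7−20)=-325≡13 → N
M(12): 25·(12−20)=-200≡8 → I
E(4): 25·(4−20)=-400≡16 → Q
I(8): 25·(8−20)=-300≡12 → M
K(10): 25·(10−20)=-250≡10 → K

WJSXNIQMK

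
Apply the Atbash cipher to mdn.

nwm

m(12) → n(13)
d(3) → w(22)
n(13) → m(12)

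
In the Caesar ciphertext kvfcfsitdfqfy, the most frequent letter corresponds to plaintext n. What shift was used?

18

The most frequent ciphertext letter is f (appears 4 times).
f is position 5; n is position 13.
Shift = -8≡18.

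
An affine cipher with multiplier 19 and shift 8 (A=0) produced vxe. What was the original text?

The inverse of 19 mod 26 is 11, since 19·11=209≡1. Apply D(y)=11·(y−8) mod 26:
v(21): 11·(21−8)=143≡13 → n
x(23): 11·(23−8)=165≡9 → j
e(4): 11·(4−8)=-44≡8 → i

nji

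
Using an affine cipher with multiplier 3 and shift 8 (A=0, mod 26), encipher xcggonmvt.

x(23): 3·23+8=77≡25 → z
c(2): 3·2+8=14 → o
g(6): 3·6+8=26≡0 → a
g(6): 3·6+8=26≡0 → a
o(14): 3·14+8=50≡24 → y
n(13): 3·13+8=47≡21 → v
m(12): 3·12+8=44≡18 → s
v(21): 3·21+8=71≡19 → t
t(19): 3·19+8=65≡13 → n

zoaayvstn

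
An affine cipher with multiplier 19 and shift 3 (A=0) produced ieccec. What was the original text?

dlpplp

The inverse of 19 mod 26 is 11, since 19·11=209≡1. Apply D(y)=11·(y−3) mod 26:
i(8): 11·(8−3)=55≡3 → d
e(4): 11·(4−3)=11 → l
c(2): 11·(2−3)=-11≡15 → p
c(2): 11·(2−3)=-11≡15 → p
e(4): 11·(4−3)=11 → l
c(2): 11·(2−3)=-11≡15 → p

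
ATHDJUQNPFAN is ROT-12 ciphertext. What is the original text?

OHVRXIEBDTOB

A(0): 0−12=-12≡14 → O
T(19): 19−12=7 → H
H(7): 7−12=-5≡21 → V
D(3): 3−12=-9≡17 → R
J(9): 9−12=-3≡23 → X
U(20): 20−12=8 → I
Q(16): 16−12=4 → E
N(13): 13−12=1 → B
P(15): 15−12=3 → D
F(5): 5−12=-7≡19 → T
A(0): 0−12=-12≡14 → O
N(13): 13−12=1 → B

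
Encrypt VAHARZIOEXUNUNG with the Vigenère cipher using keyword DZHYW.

YZOYNCHVCTXMBLC

Repeat the key across the message: DZHYWDZHYWDZHYW
V(21)+D(3): 24 → Y
A(0)+Z(25): 25 → Z
H(7)+H(7): 14 → O
A(0)+Y(24): 24 → Y
R(17)+W(22): 39≡13 → N
Z(25)+D(3): 28≡2 → C
I(8)+Z(25): 33≡7 → H
O(14)+H(7): 21 → V
E(4)+Y(24): 28≡2 → C
X(23)+W(22): 45≡19 → T
U(20)+D(3): 23 → X
N(13)+Z(25): 38≡12 → M
U(20)+H(7): 27≡1 → B
N(13)+Y(24): 37≡11 → L
G(6)+W(22): 28≡2 → C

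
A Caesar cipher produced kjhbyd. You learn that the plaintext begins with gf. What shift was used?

4

From the crib: k(10)−g(6)=4, so the shift is 4.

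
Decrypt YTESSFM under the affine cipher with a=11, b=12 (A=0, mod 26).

The inverse of 11 mod 26 is 19, since 11·19=209≡1. Apply D(y)=19·(y−12) mod 26:
Y(24): 19·(24−12)=228≡20 → U
T(19): 19·(19−12)=133≡3 → D
E(4): 19·(4−12)=-152≡4 → E
S(18): 19·(18−12)=114≡10 → K
S(18): 19·(18−12)=114≡10 → K
F(5): 19·(5−12)=-133≡23 → X
M(12): 19·(12−12)=0 → A

UDEKKXA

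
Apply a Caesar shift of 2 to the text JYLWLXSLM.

J(9): 9+2=11 → L
Y(24): 24+2=26≡0 → A
L(11): 11+2=13 → N
W(22): 22+2=24 → Y
L(11): 11+2=13 → N
X(23): 23+2=25 → Z
S(18): 18+2=20 → U
L(11): 11+2=13 → N
M(12): 12+2=14 → O

LANYNZUNO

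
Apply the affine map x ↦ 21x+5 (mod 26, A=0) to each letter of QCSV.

Q(16): 21·16+5=341≡3 → D
C(2): 21·2+5=47≡21 → V
S(18): 21·18+5=383≡19 → T
V(21): 21·21+5=446≡4 → E

DVTE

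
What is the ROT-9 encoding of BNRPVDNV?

KWAYEMWE

B(1): 1+9=10 → K
N(13): 13+9=22 → W
R(17): 17+9=26≡0 → A
P(15): 15+9=24 → Y
V(21): 21+9=30≡4 → E
D(3): 3+9=12 → M
N(13): 13+9=22 → W
V(21): 21+9=30≡4 → E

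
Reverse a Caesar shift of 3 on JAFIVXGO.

GXCFSUDL

J(9): 9−3=6 → G
A(0): 0−3=-3≡23 → X
F(5): 5−3=2 → C
I(8): 8−3=5 → F
V(21): 21−3=18 → S
X(23): 23−3=20 → U
G(6): 6−3=3 → D
O(14): 14−3=11 → L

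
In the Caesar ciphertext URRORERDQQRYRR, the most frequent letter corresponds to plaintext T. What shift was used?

The most frequent ciphertext letter is R (appears 7 times).
R is position 17; T is position 19.
Shift = -2≡24.

24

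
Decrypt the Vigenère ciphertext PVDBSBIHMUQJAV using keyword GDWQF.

JSHLNVFLWPKGEF

Repeat the key across the ciphertext: GDWQFGDWQFGDWQ
P(15)−G(6): 9 → J
V(21)−D(3): 18 → S
D(3)−W(22): -19≡7 → H
B(1)−Q(16): -15≡11 → L
S(18)−F(5): 13 → N
B(1)−G(6): -5≡21 → V
I(8)−D(3): 5 → F
H(7)−W(22): -15≡11 → L
M(12)−Q(16): -4≡22 → W
U(20)−F(5): 15 → P
Q(16)−G(6): 10 → K
J(9)−D(3): 6 → G
A(0)−W(22): -22≡4 → E
V(21)−Q(16): 5 → F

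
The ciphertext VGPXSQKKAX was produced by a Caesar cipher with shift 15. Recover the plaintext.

GRAIDBVVLI

V(21): 21−15=6 → G
G(6): 6−15=-9≡17 → R
P(15): 15−15=0 → A
X(23): 23−15=8 → I
S(18): 18−15=3 → D
Q(16): 16−15=1 → B
K(10): 10−15=-5≡21 → V
K(10): 10−15=-5≡21 → V
A(0): 0−15=-15≡11 → L
X(23): 23−15=8 → I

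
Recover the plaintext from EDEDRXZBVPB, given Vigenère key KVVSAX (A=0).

Repeat the key across the ciphertext: KVVSAXKVVSA
E(4)−K(10): -6≡20 → U
D(3)−V(21): -18≡8 → I
E(4)−V(21): -17≡9 → J
D(3)−S(18): -15≡11 → L
R(17)−A(0): 17 → R
X(23)−X(23): 0 → A
Z(25)−K(10): 15 → P
B(1)−V(21): -20≡6 → G
V(21)−V(21): 0 → A
P(15)−S(18): -3≡23 → X
B(1)−A(0): 1 → B

UIJLRAPGAXB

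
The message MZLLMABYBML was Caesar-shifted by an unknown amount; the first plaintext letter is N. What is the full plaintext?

NAMMNBCZCNM

From the crib: M(12)−N(13)=-1≡25, so the shift is 25.
Subtract 25 from each ciphertext letter:
M(12): 12−25=-13≡13 → N
Z(25): 25−25=0 → A
L(11): 11−25=-14≡12 → M
L(11): 11−25=-14≡12 → M
M(12): 12−25=-13≡13 → N
A(0): 0−25=-25≡1 → B
B(1): 1−25=-24≡2 → C
Y(24): 24−25=-1≡25 → Z
B(1): 1−25=-24≡2 → C
M(12): 12−25=-13≡13 → N
L(11): 11−25=-14≡12 → M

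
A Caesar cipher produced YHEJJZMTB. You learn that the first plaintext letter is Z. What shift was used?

From the crib: Y(24)−Z(25)=-1≡25, so the shift is 25.

25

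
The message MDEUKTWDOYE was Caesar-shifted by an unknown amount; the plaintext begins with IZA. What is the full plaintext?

IZAQGPSZKUA

From the crib: M(12)−I(8)=4, so the shift is 4.
Subtract 4 from each ciphertext letter:
M(12): 12−4=8 → I
D(3): 3−4=-1≡25 → Z
E(4): 4−4=0 → A
U(20): 20−4=16 → Q
K(10): 10−4=6 → G
T(19): 19−4=15 → P
W(22): 22−4=18 → S
D(3): 3−4=-1≡25 → Z
O(14): 14−4=10 → K
Y(24): 24−4=20 → U
E(4): 4−4=0 → A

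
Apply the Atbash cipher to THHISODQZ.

T(19) → G(6)
H(7) → S(18)
H(7) → S(18)
I(8) → R(17)
S(18) → H(7)
O(14) → L(11)
D(3) → W(22)
Q(16) → J(9)
Z(25) → A(0)

GSSRHLWJA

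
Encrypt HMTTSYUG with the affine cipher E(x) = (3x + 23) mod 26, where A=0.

SHCCZRFP

H(7): 3·7+23=44≡18 → S
M(12): 3·12+23=59≡7 → H
T(19): 3·19+23=80≡2 → C
T(19): 3·19+23=80≡2 → C
S(18): 3·18+23=77≡25 → Z
Y(24): 3·24+23=95≡17 → R
U(20): 3·20+23=83≡5 → F
G(6): 3·6+23=41≡15 → P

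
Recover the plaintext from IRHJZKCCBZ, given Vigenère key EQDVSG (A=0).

Repeat the key across the ciphertext: EQDVSGEQDV
I(8)−E(4): 4 → E
R(17)−Q(16): 1 → B
H(7)−D(3): 4 → E
J(9)−V(21): -12≡14 → O
Z(25)−S(18): 7 → H
K(10)−G(6): 4 → E
C(2)−E(4): -2≡24 → Y
C(2)−Q(16): -14≡12 → M
B(1)−D(3): -2≡24 → Y
Z(25)−V(21): 4 → E

EBEOHEYMYE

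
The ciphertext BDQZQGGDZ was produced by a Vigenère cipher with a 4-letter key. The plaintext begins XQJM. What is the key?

ENHN

Subtract each crib letter from the matching ciphertext letter (mod 26):
B(1)−X(23)=-22≡4 → E
D(3)−Q(16)=-13≡13 → N
Q(16)−J(9)=7 → H
Z(25)−M(12)=13 → N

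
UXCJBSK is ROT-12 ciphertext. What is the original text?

ILQXPGY

U(20): 20−12=8 → I
X(23): 23−12=11 → L
C(2): 2−12=-10≡16 → Q
J(9): 9−12=-3≡23 → X
B(1): 1−12=-11≡15 → P
S(18): 18−12=6 → G
K(10): 10−12=-2≡24 → Y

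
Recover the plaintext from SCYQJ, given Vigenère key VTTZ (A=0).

Repeat the key across the ciphertext: VTTZV
S(18)−V(21): -3≡23 → X
C(2)−T(19): -17≡9 → J
Y(24)−T(19): 5 → F
Q(16)−Z(25): -9≡17 → R
J(9)−V(21): -12≡14 → O

XJFRO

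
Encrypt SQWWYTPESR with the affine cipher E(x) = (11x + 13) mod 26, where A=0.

S(18): 11·18+13=211≡3 → D
Q(16): 11·16+13=189≡7 → H
W(22): 11·22+13=255≡21 → V
W(22): 11·22+13=255≡21 → V
Y(24): 11·24+13=277≡17 → R
T(19): 11·19+13=222≡14 → O
P(15): 11·15+13=178≡22 → W
E(4): 11·4+13=57≡5 → F
S(18): 11·18+13=211≡3 → D
R(17): 11·17+13=200≡18 → S

DHVVROWFDS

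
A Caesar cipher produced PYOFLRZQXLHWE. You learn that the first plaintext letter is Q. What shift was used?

25

From the crib: P(15)−Q(16)=-1≡25, so the shift is 25.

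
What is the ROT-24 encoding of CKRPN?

C(2): 2+24=26≡0 → A
K(10): 10+24=34≡8 → I
R(17): 17+24=41≡15 → P
P(15): 15+24=39≡13 → N
N(13): 13+24=37≡11 → L

AIPNL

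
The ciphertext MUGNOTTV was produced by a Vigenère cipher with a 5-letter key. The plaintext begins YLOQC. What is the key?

Subtract each crib letter from the matching ciphertext letter (mod 26):
M(12)−Y(24)=-12≡14 → O
U(20)−L(11)=9 → J
G(6)−O(14)=-8≡18 → S
N(13)−Q(16)=-3≡23 → X
O(14)−C(2)=12 → M

OJSXM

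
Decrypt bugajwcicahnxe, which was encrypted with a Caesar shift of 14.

ngsmviouomtzjq

b(1): 1−14=-13≡13 → n
u(20): 20−14=6 → g
g(6): 6−14=-8≡18 → s
a(0): 0−14=-14≡12 → m
j(9): 9−14=-5≡21 → v
w(22): 22−14=8 → i
c(2): 2−14=-12≡14 → o
i(8): 8−14=-6≡20 → u
c(2): 2−14=-12≡14 → o
a(0): 0−14=-14≡12 → m
h(7): 7−14=-7≡19 → t
n(13): 13−14=-1≡25 → z
x(23): 23−14=9 → j
e(4): 4−14=-10≡16 → q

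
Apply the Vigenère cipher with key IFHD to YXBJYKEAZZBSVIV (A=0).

GCIMGPLDHEIVDNC

Repeat the key across the message: IFHDIFHDIFHDIFH
Y(24)+I(8): 32≡6 → G
X(23)+F(5): 28≡2 → C
B(1)+H(7): 8 → I
J(9)+D(3): 12 → M
Y(24)+I(8): 32≡6 → G
K(10)+F(5): 15 → P
E(4)+H(7): 11 → L
A(0)+D(3): 3 → D
Z(25)+I(8): 33≡7 → H
Z(25)+F(5): 30≡4 → E
B(1)+H(7): 8 → I
S(18)+D(3): 21 → V
V(21)+I(8): 29≡3 → D
I(8)+F(5): 13 → N
V(21)+H(7): 28≡2 → C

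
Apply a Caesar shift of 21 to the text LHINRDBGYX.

GCDIMYWBTS

L(11): 11+21=32≡6 → G
H(7): 7+21=28≡2 → C
I(8): 8+21=29≡3 → D
N(13): 13+21=34≡8 → I
R(17): 17+21=38≡12 → M
D(3): 3+21=24 → Y
B(1): 1+21=22 → W
G(6): 6+21=27≡1 → B
Y(24): 24+21=45≡19 → T
X(23): 23+21=44≡18 → S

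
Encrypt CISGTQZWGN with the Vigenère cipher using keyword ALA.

CTSGEQZHGN

Repeat the key across the message: ALAALAALAA
C(2)+A(0): 2 → C
I(8)+L(11): 19 → T
S(18)+A(0): 18 → S
G(6)+A(0): 6 → G
T(19)+L(11): 30≡4 → E
Q(16)+A(0): 16 → Q
Z(25)+A(0): 25 → Z
W(22)+L(11): 33≡7 → H
G(6)+A(0): 6 → G
N(13)+A(0): 13 → N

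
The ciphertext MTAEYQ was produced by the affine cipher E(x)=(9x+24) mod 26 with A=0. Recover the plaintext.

QLGSAC

The inverse of 9 mod 26 is 3, since 9·3=27≡1. Apply D(y)=3·(y−24) mod 26:
M(12): 3·(12−24)=-36≡16 → Q
T(19): 3·(19−24)=-15≡11 → L
A(0): 3·(0−24)=-72≡6 → G
E(4): 3·(4−24)=-60≡18 → S
Y(24): 3·(24−24)=0 → A
Q(16): 3·(16−24)=-24≡2 → C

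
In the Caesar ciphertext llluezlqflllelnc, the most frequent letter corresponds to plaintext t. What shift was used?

The most frequent ciphertext letter is l (appears 8 times).
l is position 11; t is position 19.
Shift = -8≡18.

18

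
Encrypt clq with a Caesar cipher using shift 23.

c(2): 2+23=25 → z
l(11): 11+23=34≡8 → i
q(16): 16+23=39≡13 → n

zin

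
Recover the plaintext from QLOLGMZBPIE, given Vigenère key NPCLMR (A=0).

DWMAUVMMNXS

Repeat the key across the ciphertext: NPCLMRNPCLM
Q(16)−N(13): 3 → D
L(11)−P(15): -4≡22 → W
O(14)−C(2): 12 → M
L(11)−L(11): 0 → A
G(6)−M(12): -6≡20 → U
M(12)−R(17): -5≡21 → V
Z(25)−N(13): 12 → M
B(1)−P(15): -14≡12 → M
P(15)−C(2): 13 → N
I(8)−L(11): -3≡23 → X
E(4)−M(12): -8≡18 → S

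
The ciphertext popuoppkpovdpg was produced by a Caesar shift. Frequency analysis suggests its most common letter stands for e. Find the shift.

11

The most frequent ciphertext letter is p (appears 6 times).
p is position 15; e is position 4.
Shift = 11.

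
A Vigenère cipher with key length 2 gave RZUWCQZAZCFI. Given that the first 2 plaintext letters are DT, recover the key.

OG

Subtract each crib letter from the matching ciphertext letter (mod 26):
R(17)−D(3)=14 → O
Z(25)−T(19)=6 → G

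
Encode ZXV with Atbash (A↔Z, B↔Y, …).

ACE

Z(25) → A(0)
X(23) → C(2)
V(21) → E(4)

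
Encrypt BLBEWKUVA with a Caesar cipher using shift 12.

NXNQIWGHM

B(1): 1+12=13 → N
L(11): 11+12=23 → X
B(1): 1+12=13 → N
E(4): 4+12=16 → Q
W(22): 22+12=34≡8 → I
K(10): 10+12=22 → W
U(20): 20+12=32≡6 → G
V(21): 21+12=33≡7 → H
A(0): 0+12=12 → M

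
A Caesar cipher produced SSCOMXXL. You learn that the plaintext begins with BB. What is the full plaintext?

From the crib: S(18)−B(1)=17, so the shift is 17.
Subtract 17 from each ciphertext letter:
S(18): 18−17=1 → B
S(18): 18−17=1 → B
C(2): 2−17=-15≡11 → L
O(14): 14−17=-3≡23 → X
M(12): 12−17=-5≡21 → V
X(23): 23−17=6 → G
X(23): 23−17=6 → G
L(11): 11−17=-6≡20 → U

BBLXVGGU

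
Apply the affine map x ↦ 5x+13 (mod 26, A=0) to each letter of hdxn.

wcya

h(7): 5·7+13=48≡22 → w
d(3): 5·3+13=28≡2 → c
x(23): 5·23+13=128≡24 → y
n(13): 5·13+13=78≡0 → a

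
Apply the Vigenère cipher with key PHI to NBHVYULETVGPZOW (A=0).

Repeat the key across the message: PHIPHIPHIPHIPHI
N(13)+P(15): 28≡2 → C
B(1)+H(7): 8 → I
H(7)+I(8): 15 → P
V(21)+P(15): 36≡10 → K
Y(24)+H(7): 31≡5 → F
U(20)+I(8): 28≡2 → C
L(11)+P(15): 26≡0 → A
E(4)+H(7): 11 → L
T(19)+I(8): 27≡1 → B
V(21)+P(15): 36≡10 → K
G(6)+H(7): 13 → N
P(15)+I(8): 23 → X
Z(25)+P(15): 40≡14 → O
O(14)+H(7): 21 → V
W(22)+I(8): 30≡4 → E

CIPKFCALBKNXOVE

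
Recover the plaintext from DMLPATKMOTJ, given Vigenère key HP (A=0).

WXEATEDXHEC

Repeat the key across the ciphertext: HPHPHPHPHPH
D(3)−H(7): -4≡22 → W
M(12)−P(15): -3≡23 → X
L(11)−H(7): 4 → E
P(15)−P(15): 0 → A
A(0)−H(7): -7≡19 → T
T(19)−P(15): 4 → E
K(10)−H(7): 3 → D
M(12)−P(15): -3≡23 → X
O(14)−H(7): 7 → H
T(19)−P(15): 4 → E
J(9)−H(7): 2 → C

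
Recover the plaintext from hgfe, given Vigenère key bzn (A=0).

Repeat the key across the ciphertext: bznb
h(7)−b(1): 6 → g
g(6)−z(25): -19≡7 → h
f(5)−n(13): -8≡18 → s
e(4)−b(1): 3 → d

ghsd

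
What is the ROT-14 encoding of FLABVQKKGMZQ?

F(5): 5+14=19 → T
L(11): 11+14=25 → Z
A(0): 0+14=14 → O
B(1): 1+14=15 → P
V(21): 21+14=35≡9 → J
Q(16): 16+14=30≡4 → E
K(10): 10+14=24 → Y
K(10): 10+14=24 → Y
G(6): 6+14=20 → U
M(12): 12+14=26≡0 → A
Z(25): 25+14=39≡13 → N
Q(16): 16+14=30≡4 → E

TZOPJEYYUANE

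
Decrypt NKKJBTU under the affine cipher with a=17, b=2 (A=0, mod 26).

The inverse of 17 mod 26 is 23, since 17·23=391≡1. Apply D(y)=23·(y−2) mod 26:
N(13): 23·(13−2)=253≡19 → T
K(10): 23·(10−2)=184≡2 → C
K(10): 23·(10−2)=184≡2 → C
J(9): 23·(9−2)=161≡5 → F
B(1): 23·(1−2)=-23≡3 → D
T(19): 23·(19−2)=391≡1 → B
U(20): 23·(20−2)=414≡24 → Y

TCCFDBY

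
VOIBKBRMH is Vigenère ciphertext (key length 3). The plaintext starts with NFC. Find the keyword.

Subtract each crib letter from the matching ciphertext letter (mod 26):
V(21)−N(13)=8 → I
O(14)−F(5)=9 → J
I(8)−C(2)=6 → G

IJG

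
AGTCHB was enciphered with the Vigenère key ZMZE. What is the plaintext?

BUUYIP

Repeat the key across the ciphertext: ZMZEZM
A(0)−Z(25): -25≡1 → B
G(6)−M(12): -6≡20 → U
T(19)−Z(25): -6≡20 → U
C(2)−E(4): -2≡24 → Y
H(7)−Z(25): -18≡8 → I
B(1)−M(12): -11≡15 → P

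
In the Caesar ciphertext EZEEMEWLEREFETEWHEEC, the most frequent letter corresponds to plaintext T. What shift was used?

The most frequent ciphertext letter is E (appears 10 times).
E is position 4; T is position 19.
Shift = -15≡11.

11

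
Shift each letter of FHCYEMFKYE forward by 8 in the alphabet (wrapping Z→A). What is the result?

F(5): 5+8=13 → N
H(7): 7+8=15 → P
C(2): 2+8=10 → K
Y(24): 24+8=32≡6 → G
E(4): 4+8=12 → M
M(12): 12+8=20 → U
F(5): 5+8=13 → N
K(10): 10+8=18 → S
Y(24): 24+8=32≡6 → G
E(4): 4+8=12 → M

NPKGMUNSGM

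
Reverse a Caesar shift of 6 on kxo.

eri

k(10): 10−6=4 → e
x(23): 23−6=17 → r
o(14): 14−6=8 → i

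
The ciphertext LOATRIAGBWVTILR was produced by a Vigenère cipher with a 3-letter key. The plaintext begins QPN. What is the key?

Subtract each crib letter from the matching ciphertext letter (mod 26):
L(11)−Q(16)=-5≡21 → V
O(14)−P(15)=-1≡25 → Z
A(0)−N(13)=-13≡13 → N

VZN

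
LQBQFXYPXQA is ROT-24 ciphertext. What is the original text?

L(11): 11−24=-13≡13 → N
Q(16): 16−24=-8≡18 → S
B(1): 1−24=-23≡3 → D
Q(16): 16−24=-8≡18 → S
F(5): 5−24=-19≡7 → H
X(23): 23−24=-1≡25 → Z
Y(24): 24−24=0 → A
P(15): 15−24=-9≡17 → R
X(23): 23−24=-1≡25 → Z
Q(16): 16−24=-8≡18 → S
A(0): 0−24=-24≡2 → C

NSDSHZARZSC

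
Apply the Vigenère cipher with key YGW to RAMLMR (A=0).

Repeat the key across the message: YGWYGW
R(17)+Y(24): 41≡15 → P
A(0)+G(6): 6 → G
M(12)+W(22): 34≡8 → I
L(11)+Y(24): 35≡9 → J
M(12)+G(6): 18 → S
R(17)+W(22): 39≡13 → N

PGIJSN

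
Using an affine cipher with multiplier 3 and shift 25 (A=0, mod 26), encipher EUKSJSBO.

LHDBABCP

E(4): 3·4+25=37≡11 → L
U(20): 3·20+25=85≡7 → H
K(10): 3·10+25=55≡3 → D
S(18): 3·18+25=79≡1 → B
J(9): 3·9+25=52≡0 → A
S(18): 3·18+25=79≡1 → B
B(1): 3·1+25=28≡2 → C
O(14): 3·14+25=67≡15 → P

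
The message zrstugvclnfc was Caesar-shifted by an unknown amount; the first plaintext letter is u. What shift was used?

5

From the crib: z(25)−u(20)=5, so the shift is 5.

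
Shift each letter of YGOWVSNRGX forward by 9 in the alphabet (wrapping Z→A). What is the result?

Y(24): 24+9=33≡7 → H
G(6): 6+9=15 → P
O(14): 14+9=23 → X
W(22): 22+9=31≡5 → F
V(21): 21+9=30≡4 → E
S(18): 18+9=27≡1 → B
N(13): 13+9=22 → W
R(17): 17+9=26≡0 → A
G(6): 6+9=15 → P
X(23): 23+9=32≡6 → G

HPXFEBWAPG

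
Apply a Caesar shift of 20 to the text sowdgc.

s(18): 18+20=38≡12 → m
o(14): 14+20=34≡8 → i
w(22): 22+20=42≡16 → q
d(3): 3+20=23 → x
g(6): 6+20=26≡0 → a
c(2): 2+20=22 → w

miqxaw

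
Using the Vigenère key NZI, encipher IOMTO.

VNUGN

Repeat the key across the message: NZINZ
I(8)+N(13): 21 → V
O(14)+Z(25): 39≡13 → N
M(12)+I(8): 20 → U
T(19)+N(13): 32≡6 → G
O(14)+Z(25): 39≡13 → N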